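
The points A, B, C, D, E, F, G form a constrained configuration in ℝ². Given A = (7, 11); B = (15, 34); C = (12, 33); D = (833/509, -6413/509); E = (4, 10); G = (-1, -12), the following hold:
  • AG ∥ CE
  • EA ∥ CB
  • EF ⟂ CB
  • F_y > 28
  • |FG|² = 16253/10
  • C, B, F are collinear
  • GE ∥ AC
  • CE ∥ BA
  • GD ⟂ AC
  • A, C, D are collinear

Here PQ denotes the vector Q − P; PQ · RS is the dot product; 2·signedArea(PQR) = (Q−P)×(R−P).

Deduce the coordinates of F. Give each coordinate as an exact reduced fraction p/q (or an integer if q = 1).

1. F_x = -21/10  [C, B, F are collinear ∩ EF ⟂ CB]
2. F_y = 283/10  [C, B, F are collinear ∩ EF ⟂ CB]
   → F = (-21/10, 283/10)

F = (-21/10, 283/10)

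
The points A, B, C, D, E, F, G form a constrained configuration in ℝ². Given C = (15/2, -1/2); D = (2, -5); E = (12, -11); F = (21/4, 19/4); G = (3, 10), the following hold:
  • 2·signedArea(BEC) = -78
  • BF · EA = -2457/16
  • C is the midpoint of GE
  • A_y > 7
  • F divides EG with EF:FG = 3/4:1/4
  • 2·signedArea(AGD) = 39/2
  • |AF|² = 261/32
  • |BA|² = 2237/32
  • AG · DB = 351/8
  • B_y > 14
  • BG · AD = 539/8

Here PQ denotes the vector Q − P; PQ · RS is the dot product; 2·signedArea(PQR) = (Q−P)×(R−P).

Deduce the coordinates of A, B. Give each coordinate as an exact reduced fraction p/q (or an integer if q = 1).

A = (33/8, 59/8)
B = (17/2, 29/2)

1. A_x = 33/8  [line 15·x + -1·y + -109/2 = 0 ∩ |AF|² = 261/32]
2. A_y = 59/8  [line 15·x + -1·y + -109/2 = 0 ∩ |AF|² = 261/32]
   → A = (33/8, 59/8)
3. B_x = 17/2  [BF · EA = -2457/16 ∩ BG · AD = 539/8]
4. B_y = 29/2  [BF · EA = -2457/16 ∩ BG · AD = 539/8]
   → B = (17/2, 29/2)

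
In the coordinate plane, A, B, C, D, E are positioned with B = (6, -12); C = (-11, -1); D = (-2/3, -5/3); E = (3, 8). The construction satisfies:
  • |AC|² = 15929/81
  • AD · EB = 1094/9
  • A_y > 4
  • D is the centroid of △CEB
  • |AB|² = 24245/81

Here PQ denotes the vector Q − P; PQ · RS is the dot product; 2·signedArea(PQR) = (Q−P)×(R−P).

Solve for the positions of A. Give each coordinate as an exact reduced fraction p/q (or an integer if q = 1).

1. A_x = 16/9  [line -3·x + 20·y + -812/9 = 0 ∩ |AC|² = 15929/81]
2. A_y = 43/9  [line -3·x + 20·y + -812/9 = 0 ∩ |AC|² = 15929/81]
   → A = (16/9, 43/9)

A = (16/9, 43/9)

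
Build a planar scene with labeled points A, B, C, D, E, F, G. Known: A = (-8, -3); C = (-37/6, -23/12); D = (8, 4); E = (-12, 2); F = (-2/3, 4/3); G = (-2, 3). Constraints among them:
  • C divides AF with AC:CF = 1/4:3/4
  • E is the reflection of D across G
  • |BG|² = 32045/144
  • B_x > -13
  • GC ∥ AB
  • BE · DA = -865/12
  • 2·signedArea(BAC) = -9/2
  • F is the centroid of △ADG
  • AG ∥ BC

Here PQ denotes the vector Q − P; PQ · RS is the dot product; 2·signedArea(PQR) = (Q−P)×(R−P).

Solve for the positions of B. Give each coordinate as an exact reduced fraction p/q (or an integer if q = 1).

B = (-73/6, -95/12)

1. B_x = -73/6  [AG ∥ BC ∩ GC ∥ AB]
2. B_y = -95/12  [AG ∥ BC ∩ GC ∥ AB]
   → B = (-73/6, -95/12)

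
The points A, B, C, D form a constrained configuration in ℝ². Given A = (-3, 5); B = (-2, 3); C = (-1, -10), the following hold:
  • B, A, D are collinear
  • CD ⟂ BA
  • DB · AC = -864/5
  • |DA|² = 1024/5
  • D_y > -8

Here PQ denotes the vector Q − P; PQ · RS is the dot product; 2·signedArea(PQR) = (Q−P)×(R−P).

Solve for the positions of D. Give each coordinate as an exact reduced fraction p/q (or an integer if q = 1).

1. D_x = 17/5  [B, A, D are collinear ∩ CD ⟂ BA]
2. D_y = -39/5  [B, A, D are collinear ∩ CD ⟂ BA]
   → D = (17/5, -39/5)

D = (17/5, -39/5)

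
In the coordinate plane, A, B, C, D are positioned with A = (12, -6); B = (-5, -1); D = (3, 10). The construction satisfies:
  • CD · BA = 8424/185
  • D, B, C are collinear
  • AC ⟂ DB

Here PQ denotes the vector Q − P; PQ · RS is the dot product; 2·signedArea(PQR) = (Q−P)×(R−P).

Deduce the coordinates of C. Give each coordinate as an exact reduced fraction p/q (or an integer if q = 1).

1. C_x = -277/185  [D, B, C are collinear ∩ AC ⟂ DB]
2. C_y = 706/185  [D, B, C are collinear ∩ AC ⟂ DB]
   → C = (-277/185, 706/185)

C = (-277/185, 706/185)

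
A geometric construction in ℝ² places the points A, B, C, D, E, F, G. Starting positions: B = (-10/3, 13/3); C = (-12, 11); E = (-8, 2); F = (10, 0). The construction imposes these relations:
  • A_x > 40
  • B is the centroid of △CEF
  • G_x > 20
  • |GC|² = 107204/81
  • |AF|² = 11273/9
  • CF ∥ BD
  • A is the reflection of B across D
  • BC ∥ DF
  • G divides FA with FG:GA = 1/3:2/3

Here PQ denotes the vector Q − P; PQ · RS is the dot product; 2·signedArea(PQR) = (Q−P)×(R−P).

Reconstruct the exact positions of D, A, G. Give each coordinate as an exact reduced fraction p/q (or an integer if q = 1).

1. D_x = 56/3  [BC ∥ DF ∩ CF ∥ BD]
2. D_y = -20/3  [BC ∥ DF ∩ CF ∥ BD]
   → D = (56/3, -20/3)
3. A_x = 122/3  [A is the reflection of B across D]
4. A_y = -53/3  [A is the reflection of B across D]
   → A = (122/3, -53/3)
5. G_x = 182/9  [G divides FA with FG:GA = 1/3:2/3]
6. G_y = -53/9  [G divides FA with FG:GA = 1/3:2/3]
   → G = (182/9, -53/9)

A = (122/3, -53/3)
D = (56/3, -20/3)
G = (182/9, -53/9)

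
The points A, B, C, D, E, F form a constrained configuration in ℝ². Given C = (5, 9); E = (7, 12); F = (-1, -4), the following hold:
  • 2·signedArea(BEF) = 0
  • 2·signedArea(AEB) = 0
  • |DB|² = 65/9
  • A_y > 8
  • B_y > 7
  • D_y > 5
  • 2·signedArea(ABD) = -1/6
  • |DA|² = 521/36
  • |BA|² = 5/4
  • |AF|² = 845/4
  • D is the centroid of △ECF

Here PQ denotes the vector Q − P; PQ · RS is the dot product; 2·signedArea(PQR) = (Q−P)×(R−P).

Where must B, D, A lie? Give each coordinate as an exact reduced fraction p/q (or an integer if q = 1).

A = (11/2, 9)
B = (5, 8)
D = (11/3, 17/3)

1. D_x = 11/3  [D is the centroid of △ECF]
2. D_y = 17/3  [D is the centroid of △ECF]
   → D = (11/3, 17/3)
3. B_x = 5  [line 16·x + -8·y + -16 = 0 ∩ |DB|² = 65/9]
4. B_y = 8  [line 16·x + -8·y + -16 = 0 ∩ |DB|² = 65/9]
   → B = (5, 8)
5. A_x = 11/2  [2·signedArea(AEB) = 0 ∩ 2·signedArea(ABD) = -1/6]
6. A_y = 9  [2·signedArea(AEB) = 0 ∩ 2·signedArea(ABD) = -1/6]
   → A = (11/2, 9)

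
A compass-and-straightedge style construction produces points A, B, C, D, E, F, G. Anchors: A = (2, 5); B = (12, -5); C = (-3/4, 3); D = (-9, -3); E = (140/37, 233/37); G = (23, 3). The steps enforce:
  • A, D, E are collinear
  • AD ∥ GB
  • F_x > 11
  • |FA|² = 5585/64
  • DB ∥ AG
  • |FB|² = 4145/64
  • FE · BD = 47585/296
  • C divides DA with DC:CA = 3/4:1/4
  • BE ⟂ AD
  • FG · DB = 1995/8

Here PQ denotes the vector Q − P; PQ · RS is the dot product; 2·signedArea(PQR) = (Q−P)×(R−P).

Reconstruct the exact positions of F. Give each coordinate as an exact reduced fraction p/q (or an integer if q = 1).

F = (89/8, 3)

1. F_x = 89/8  [line 21·x + -2·y + -1821/8 = 0 ∩ |FB|² = 4145/64]
2. F_y = 3  [line 21·x + -2·y + -1821/8 = 0 ∩ |FB|² = 4145/64]
   → F = (89/8, 3)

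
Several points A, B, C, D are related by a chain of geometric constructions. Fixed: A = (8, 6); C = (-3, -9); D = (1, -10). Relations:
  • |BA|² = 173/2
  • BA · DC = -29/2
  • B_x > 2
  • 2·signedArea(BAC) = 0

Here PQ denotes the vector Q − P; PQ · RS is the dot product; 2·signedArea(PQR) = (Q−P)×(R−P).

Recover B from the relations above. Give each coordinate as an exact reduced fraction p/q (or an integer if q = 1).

B = (5/2, -3/2)

1. B_x = 5/2  [2·signedArea(BAC) = 0 ∩ BA · DC = -29/2]
2. B_y = -3/2  [2·signedArea(BAC) = 0 ∩ BA · DC = -29/2]
   → B = (5/2, -3/2)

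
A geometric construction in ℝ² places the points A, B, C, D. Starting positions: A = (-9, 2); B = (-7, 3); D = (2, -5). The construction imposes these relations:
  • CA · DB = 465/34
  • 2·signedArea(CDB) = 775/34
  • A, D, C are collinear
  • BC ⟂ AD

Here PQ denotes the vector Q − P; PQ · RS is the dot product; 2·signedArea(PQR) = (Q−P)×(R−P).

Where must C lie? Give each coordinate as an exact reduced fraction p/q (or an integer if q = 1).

C = (-273/34, 47/34)

1. C_x = -273/34  [A, D, C are collinear ∩ BC ⟂ AD]
2. C_y = 47/34  [A, D, C are collinear ∩ BC ⟂ AD]
   → C = (-273/34, 47/34)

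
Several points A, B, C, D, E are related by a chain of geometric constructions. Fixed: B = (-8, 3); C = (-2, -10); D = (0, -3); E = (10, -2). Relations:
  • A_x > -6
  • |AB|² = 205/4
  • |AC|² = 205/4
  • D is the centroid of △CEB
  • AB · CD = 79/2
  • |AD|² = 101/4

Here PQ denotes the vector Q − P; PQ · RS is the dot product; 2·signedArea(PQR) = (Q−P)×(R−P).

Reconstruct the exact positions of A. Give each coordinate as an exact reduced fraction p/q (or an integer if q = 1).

A = (-5, -7/2)

1. A_x = -5  [line -2·x + -7·y + -69/2 = 0 ∩ |AB|² = 205/4]
2. A_y = -7/2  [line -2·x + -7·y + -69/2 = 0 ∩ |AB|² = 205/4]
   → A = (-5, -7/2)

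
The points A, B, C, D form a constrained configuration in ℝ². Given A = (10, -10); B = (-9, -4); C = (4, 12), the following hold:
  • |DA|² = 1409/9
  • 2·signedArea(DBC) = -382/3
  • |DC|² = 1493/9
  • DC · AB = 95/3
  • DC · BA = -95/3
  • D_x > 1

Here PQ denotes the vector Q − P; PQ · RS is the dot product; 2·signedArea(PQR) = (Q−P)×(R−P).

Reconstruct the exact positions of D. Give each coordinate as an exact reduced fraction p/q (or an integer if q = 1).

D = (5/3, -2/3)

1. D_x = 5/3  [DC · BA = -95/3 ∩ 2·signedArea(DBC) = -382/3]
2. D_y = -2/3  [DC · BA = -95/3 ∩ 2·signedArea(DBC) = -382/3]
   → D = (5/3, -2/3)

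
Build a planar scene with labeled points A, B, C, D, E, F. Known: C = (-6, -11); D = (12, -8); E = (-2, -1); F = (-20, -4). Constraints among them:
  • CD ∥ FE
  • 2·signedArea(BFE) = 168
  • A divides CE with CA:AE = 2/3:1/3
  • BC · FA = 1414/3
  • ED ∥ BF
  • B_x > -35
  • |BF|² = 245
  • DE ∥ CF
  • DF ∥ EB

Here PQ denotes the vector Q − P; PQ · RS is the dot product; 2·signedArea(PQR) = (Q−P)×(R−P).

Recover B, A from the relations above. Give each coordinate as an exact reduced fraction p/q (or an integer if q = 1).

1. B_x = -34  [ED ∥ BF ∩ DF ∥ EB]
2. B_y = 3  [ED ∥ BF ∩ DF ∥ EB]
   → B = (-34, 3)
3. A_x = -10/3  [A divides CE with CA:AE = 2/3:1/3]
4. A_y = -13/3  [A divides CE with CA:AE = 2/3:1/3]
   → A = (-10/3, -13/3)

A = (-10/3, -13/3)
B = (-34, 3)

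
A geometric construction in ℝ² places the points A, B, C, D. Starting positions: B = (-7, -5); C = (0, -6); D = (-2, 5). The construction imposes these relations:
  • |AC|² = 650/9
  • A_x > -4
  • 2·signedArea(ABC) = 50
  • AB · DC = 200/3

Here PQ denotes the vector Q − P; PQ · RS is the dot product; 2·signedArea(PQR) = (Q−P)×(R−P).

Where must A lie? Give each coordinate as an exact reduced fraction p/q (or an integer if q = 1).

1. A_x = -11/3  [2·signedArea(ABC) = 50 ∩ AB · DC = 200/3]
2. A_y = 5/3  [2·signedArea(ABC) = 50 ∩ AB · DC = 200/3]
   → A = (-11/3, 5/3)

A = (-11/3, 5/3)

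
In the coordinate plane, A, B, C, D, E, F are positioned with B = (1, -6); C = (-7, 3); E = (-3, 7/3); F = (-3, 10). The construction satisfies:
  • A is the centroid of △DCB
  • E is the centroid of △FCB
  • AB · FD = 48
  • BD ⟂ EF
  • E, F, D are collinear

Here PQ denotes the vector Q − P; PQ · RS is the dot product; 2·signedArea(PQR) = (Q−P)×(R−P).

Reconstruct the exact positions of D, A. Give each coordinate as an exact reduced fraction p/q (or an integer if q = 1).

1. D_x = -3  [E, F, D are collinear ∩ BD ⟂ EF]
2. D_y = -6  [E, F, D are collinear ∩ BD ⟂ EF]
   → D = (-3, -6)
3. A_x = -3  [A is the centroid of △DCB]
4. A_y = -3  [A is the centroid of △DCB]
   → A = (-3, -3)

A = (-3, -3)
D = (-3, -6)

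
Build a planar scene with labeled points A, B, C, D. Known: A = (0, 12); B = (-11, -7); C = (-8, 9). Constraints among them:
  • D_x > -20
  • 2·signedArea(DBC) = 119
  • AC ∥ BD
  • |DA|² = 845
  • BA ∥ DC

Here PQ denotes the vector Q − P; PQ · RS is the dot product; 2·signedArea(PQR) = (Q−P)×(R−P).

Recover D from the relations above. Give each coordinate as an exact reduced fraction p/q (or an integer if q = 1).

1. D_x = -19  [BA ∥ DC ∩ AC ∥ BD]
2. D_y = -10  [BA ∥ DC ∩ AC ∥ BD]
   → D = (-19, -10)

D = (-19, -10)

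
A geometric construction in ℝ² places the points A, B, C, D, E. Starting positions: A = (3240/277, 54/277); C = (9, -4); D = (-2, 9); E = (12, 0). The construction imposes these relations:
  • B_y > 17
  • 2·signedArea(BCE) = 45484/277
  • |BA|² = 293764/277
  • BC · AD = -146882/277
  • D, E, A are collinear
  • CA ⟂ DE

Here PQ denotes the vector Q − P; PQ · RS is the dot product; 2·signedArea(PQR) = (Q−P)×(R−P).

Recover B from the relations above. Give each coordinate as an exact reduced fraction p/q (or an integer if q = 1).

B = (-4348/277, 4932/277)

1. B_x = -4348/277  [BC · AD = -146882/277 ∩ 2·signedArea(BCE) = 45484/277]
2. B_y = 4932/277  [BC · AD = -146882/277 ∩ 2·signedArea(BCE) = 45484/277]
   → B = (-4348/277, 4932/277)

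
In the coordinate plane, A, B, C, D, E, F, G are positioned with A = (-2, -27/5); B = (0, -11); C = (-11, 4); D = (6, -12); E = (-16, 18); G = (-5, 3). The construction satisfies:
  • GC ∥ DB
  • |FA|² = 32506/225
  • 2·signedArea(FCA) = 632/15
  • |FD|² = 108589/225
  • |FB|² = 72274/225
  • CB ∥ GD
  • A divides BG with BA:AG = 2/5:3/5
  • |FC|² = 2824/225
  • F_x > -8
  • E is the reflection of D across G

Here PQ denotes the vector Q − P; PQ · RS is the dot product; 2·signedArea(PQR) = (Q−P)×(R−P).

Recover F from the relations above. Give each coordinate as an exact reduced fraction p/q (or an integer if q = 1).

1. F_x = -23/3  [line 47/5·x + 9·y + 379/15 = 0 ∩ |FC|² = 2824/225]
2. F_y = 26/5  [line 47/5·x + 9·y + 379/15 = 0 ∩ |FC|² = 2824/225]
   → F = (-23/3, 26/5)

F = (-23/3, 26/5)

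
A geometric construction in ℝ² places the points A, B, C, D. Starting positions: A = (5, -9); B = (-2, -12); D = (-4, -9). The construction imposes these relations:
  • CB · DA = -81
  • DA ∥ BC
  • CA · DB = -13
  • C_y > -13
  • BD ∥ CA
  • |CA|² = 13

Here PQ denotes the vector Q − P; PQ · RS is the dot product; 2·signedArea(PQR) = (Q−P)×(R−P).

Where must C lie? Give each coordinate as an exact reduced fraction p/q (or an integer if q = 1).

C = (7, -12)

1. C_x = 7  [BD ∥ CA ∩ DA ∥ BC]
2. C_y = -12  [BD ∥ CA ∩ DA ∥ BC]
   → C = (7, -12)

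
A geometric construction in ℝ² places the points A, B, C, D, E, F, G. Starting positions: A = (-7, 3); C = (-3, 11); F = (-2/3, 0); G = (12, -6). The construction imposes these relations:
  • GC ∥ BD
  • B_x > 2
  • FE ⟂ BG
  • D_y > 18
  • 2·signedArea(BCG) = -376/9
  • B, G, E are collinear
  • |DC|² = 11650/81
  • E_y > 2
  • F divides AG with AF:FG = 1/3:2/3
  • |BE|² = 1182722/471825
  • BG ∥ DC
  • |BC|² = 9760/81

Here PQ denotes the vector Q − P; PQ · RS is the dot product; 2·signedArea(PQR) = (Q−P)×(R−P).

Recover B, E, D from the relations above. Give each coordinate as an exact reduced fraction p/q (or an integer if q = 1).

B = (25/9, 5/3)
D = (-110/9, 56/3)
E = (27266/17475, 15604/5825)

1. B_x = 25/9  [line 17·x + 15·y + -650/9 = 0 ∩ |BC|² = 9760/81]
2. B_y = 5/3  [line 17·x + 15·y + -650/9 = 0 ∩ |BC|² = 9760/81]
   → B = (25/9, 5/3)
3. E_x = 27266/17475  [B, G, E are collinear ∩ FE ⟂ BG]
4. E_y = 15604/5825  [B, G, E are collinear ∩ FE ⟂ BG]
   → E = (27266/17475, 15604/5825)
5. D_x = -110/9  [BG ∥ DC ∩ GC ∥ BD]
6. D_y = 56/3  [BG ∥ DC ∩ GC ∥ BD]
   → D = (-110/9, 56/3)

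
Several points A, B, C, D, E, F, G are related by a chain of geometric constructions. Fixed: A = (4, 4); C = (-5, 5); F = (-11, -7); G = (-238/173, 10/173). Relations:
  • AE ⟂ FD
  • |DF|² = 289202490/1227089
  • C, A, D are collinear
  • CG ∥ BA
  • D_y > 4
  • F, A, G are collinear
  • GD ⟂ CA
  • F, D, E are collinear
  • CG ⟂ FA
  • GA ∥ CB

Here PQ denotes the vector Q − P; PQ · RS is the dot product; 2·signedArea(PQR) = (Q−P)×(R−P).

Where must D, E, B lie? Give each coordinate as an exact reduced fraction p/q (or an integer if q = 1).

1. D_x = -6224/7093  [C, A, D are collinear ∩ GD ⟂ CA]
2. D_y = 32216/7093  [C, A, D are collinear ∩ GD ⟂ CA]
   → D = (-6224/7093, 32216/7093)
3. E_x = 641876616/658739005  [F, D, E are collinear ∩ AE ⟂ FD]
4. E_y = 4382926608/658739005  [F, D, E are collinear ∩ AE ⟂ FD]
   → E = (641876616/658739005, 4382926608/658739005)
5. B_x = 65/173  [CG ∥ BA ∩ GA ∥ CB]
6. B_y = 1547/173  [CG ∥ BA ∩ GA ∥ CB]
   → B = (65/173, 1547/173)

B = (65/173, 1547/173)
D = (-6224/7093, 32216/7093)
E = (641876616/658739005, 4382926608/658739005)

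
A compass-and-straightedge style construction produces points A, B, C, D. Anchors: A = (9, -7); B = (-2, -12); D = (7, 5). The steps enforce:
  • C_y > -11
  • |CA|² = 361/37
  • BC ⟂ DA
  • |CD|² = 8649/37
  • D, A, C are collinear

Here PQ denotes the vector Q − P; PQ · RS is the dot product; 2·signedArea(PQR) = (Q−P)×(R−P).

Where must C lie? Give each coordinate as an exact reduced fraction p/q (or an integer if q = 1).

1. C_x = 352/37  [D, A, C are collinear ∩ BC ⟂ DA]
2. C_y = -373/37  [D, A, C are collinear ∩ BC ⟂ DA]
   → C = (352/37, -373/37)

C = (352/37, -373/37)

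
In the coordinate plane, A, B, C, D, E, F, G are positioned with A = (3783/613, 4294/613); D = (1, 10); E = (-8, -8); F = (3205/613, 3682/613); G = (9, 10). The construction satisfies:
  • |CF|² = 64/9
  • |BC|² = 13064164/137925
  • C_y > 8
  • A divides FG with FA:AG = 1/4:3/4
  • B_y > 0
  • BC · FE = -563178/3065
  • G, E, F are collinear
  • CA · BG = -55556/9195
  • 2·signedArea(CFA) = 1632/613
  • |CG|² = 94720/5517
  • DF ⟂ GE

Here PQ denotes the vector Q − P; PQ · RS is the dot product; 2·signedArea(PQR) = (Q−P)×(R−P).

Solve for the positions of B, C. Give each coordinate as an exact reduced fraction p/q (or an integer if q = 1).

B = (-193/3065, 1238/3065)
C = (9335/1839, 5314/613)

1. C_x = 9335/1839  [line -612/613·x + 578/613·y + -1904/613 = 0 ∩ |CF|² = 64/9]
2. C_y = 5314/613  [line -612/613·x + 578/613·y + -1904/613 = 0 ∩ |CF|² = 64/9]
   → C = (9335/1839, 5314/613)
3. B_x = -193/3065  [BC · FE = -563178/3065 ∩ CA · BG = -55556/9195]
4. B_y = 1238/3065  [BC · FE = -563178/3065 ∩ CA · BG = -55556/9195]
   → B = (-193/3065, 1238/3065)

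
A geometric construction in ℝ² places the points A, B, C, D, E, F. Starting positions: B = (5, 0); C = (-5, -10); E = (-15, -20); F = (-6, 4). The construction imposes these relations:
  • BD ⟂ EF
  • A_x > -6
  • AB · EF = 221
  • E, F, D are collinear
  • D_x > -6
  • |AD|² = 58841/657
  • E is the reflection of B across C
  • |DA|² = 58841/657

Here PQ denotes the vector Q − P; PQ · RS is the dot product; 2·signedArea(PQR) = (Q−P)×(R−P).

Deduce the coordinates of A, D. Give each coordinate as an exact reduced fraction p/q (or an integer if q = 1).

A = (-16/3, -16/3)
D = (-435/73, 300/73)

1. D_x = -435/73  [E, F, D are collinear ∩ BD ⟂ EF]
2. D_y = 300/73  [E, F, D are collinear ∩ BD ⟂ EF]
   → D = (-435/73, 300/73)
3. A_x = -16/3  [line -9·x + -24·y + -176 = 0 ∩ |AD|² = 58841/657]
4. A_y = -16/3  [line -9·x + -24·y + -176 = 0 ∩ |AD|² = 58841/657]
   → A = (-16/3, -16/3)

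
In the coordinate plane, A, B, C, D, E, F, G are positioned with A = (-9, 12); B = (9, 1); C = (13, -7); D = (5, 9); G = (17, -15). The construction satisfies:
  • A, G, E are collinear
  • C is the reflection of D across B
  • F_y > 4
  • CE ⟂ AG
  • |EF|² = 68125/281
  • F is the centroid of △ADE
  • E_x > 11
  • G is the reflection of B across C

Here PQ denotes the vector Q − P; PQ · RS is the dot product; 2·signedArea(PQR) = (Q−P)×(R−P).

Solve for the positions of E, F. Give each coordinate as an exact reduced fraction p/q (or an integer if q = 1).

1. E_x = 3113/281  [A, G, E are collinear ∩ CE ⟂ AG]
2. E_y = -2487/281  [A, G, E are collinear ∩ CE ⟂ AG]
   → E = (3113/281, -2487/281)
3. F_x = 663/281  [F is the centroid of △ADE]
4. F_y = 1138/281  [F is the centroid of △ADE]
   → F = (663/281, 1138/281)

E = (3113/281, -2487/281)
F = (663/281, 1138/281)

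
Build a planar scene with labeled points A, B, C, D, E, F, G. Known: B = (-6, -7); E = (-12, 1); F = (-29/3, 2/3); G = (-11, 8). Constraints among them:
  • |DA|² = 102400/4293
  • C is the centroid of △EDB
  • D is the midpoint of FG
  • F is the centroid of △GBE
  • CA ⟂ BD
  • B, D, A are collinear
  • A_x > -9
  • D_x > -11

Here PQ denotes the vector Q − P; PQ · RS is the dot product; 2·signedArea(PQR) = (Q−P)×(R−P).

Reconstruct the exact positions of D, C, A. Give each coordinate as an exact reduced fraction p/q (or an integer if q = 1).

1. D_x = -31/3  [D is the midpoint of FG]
2. D_y = 13/3  [D is the midpoint of FG]
   → D = (-31/3, 13/3)
3. C_x = -85/9  [C is the centroid of △EDB]
4. C_y = -5/9  [C is the centroid of △EDB]
   → C = (-85/9, -5/9)
5. A_x = -4097/477  [B, D, A are collinear ∩ CA ⟂ BD]
6. A_y = -109/477  [B, D, A are collinear ∩ CA ⟂ BD]
   → A = (-4097/477, -109/477)

A = (-4097/477, -109/477)
C = (-85/9, -5/9)
D = (-31/3, 13/3)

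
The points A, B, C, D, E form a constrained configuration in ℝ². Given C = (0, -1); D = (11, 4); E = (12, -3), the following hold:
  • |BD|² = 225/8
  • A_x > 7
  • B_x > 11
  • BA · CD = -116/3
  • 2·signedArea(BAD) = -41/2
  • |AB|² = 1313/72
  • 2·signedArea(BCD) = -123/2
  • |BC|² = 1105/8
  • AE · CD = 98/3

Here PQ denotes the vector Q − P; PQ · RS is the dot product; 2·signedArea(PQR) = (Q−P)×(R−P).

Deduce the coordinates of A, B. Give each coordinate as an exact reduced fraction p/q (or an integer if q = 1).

A = (23/3, 0)
B = (47/4, -5/4)

1. B_x = 47/4  [line -5·x + 11·y + 145/2 = 0 ∩ |BC|² = 1105/8]
2. B_y = -5/4  [line -5·x + 11·y + 145/2 = 0 ∩ |BC|² = 1105/8]
   → B = (47/4, -5/4)
3. A_x = 23/3  [AE · CD = 98/3 ∩ 2·signedArea(BAD) = -41/2]
4. A_y = 0  [AE · CD = 98/3 ∩ 2·signedArea(BAD) = -41/2]
   → A = (23/3, 0)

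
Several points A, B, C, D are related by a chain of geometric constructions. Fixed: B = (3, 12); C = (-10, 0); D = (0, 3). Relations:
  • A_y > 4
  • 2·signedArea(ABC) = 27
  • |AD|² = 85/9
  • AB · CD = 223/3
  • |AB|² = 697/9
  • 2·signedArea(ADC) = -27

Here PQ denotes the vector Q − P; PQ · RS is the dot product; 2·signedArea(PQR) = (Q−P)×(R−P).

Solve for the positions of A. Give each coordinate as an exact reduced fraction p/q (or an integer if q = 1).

A = (-7/3, 5)

1. A_x = -7/3  [AB · CD = 223/3 ∩ 2·signedArea(ABC) = 27]
2. A_y = 5  [AB · CD = 223/3 ∩ 2·signedArea(ABC) = 27]
   → A = (-7/3, 5)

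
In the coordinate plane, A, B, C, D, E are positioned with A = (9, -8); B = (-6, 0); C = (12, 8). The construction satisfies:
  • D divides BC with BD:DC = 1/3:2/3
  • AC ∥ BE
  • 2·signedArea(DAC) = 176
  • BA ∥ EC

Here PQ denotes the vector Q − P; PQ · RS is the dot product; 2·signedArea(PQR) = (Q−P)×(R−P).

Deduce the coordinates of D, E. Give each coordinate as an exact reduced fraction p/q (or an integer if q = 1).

1. D_x = 0  [D divides BC with BD:DC = 1/3:2/3]
2. D_y = 8/3  [D divides BC with BD:DC = 1/3:2/3]
   → D = (0, 8/3)
3. E_x = -3  [BA ∥ EC ∩ AC ∥ BE]
4. E_y = 16  [BA ∥ EC ∩ AC ∥ BE]
   → E = (-3, 16)

D = (0, 8/3)
E = (-3, 16)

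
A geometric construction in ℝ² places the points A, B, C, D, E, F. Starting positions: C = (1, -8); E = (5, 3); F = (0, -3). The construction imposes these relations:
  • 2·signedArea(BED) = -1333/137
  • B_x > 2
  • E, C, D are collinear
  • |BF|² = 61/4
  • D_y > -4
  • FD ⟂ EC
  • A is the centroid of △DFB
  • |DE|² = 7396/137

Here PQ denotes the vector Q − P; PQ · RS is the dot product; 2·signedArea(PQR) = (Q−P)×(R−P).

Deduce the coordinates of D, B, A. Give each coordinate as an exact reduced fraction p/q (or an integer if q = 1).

A = (1367/822, -946/411)
B = (5/2, 0)
D = (341/137, -535/137)

1. D_x = 341/137  [E, C, D are collinear ∩ FD ⟂ EC]
2. D_y = -535/137  [E, C, D are collinear ∩ FD ⟂ EC]
   → D = (341/137, -535/137)
3. B_x = 5/2  [line 946/137·x + -344/137·y + -2365/137 = 0 ∩ |BF|² = 61/4]
4. B_y = 0  [line 946/137·x + -344/137·y + -2365/137 = 0 ∩ |BF|² = 61/4]
   → B = (5/2, 0)
5. A_x = 1367/822  [A is the centroid of △DFB]
6. A_y = -946/411  [A is the centroid of △DFB]
   → A = (1367/822, -946/411)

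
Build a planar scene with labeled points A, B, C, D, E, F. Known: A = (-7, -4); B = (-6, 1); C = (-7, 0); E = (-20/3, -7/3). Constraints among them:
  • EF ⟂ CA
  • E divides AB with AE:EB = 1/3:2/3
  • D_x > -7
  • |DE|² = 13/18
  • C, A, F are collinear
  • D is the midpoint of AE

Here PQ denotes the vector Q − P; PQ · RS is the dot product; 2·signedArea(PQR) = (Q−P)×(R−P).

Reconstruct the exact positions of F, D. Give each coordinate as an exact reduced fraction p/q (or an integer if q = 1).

1. F_x = -7  [C, A, F are collinear ∩ EF ⟂ CA]
2. F_y = -7/3  [C, A, F are collinear ∩ EF ⟂ CA]
   → F = (-7, -7/3)
3. D_x = -41/6  [D is the midpoint of AE]
4. D_y = -19/6  [D is the midpoint of AE]
   → D = (-41/6, -19/6)

D = (-41/6, -19/6)
F = (-7, -7/3)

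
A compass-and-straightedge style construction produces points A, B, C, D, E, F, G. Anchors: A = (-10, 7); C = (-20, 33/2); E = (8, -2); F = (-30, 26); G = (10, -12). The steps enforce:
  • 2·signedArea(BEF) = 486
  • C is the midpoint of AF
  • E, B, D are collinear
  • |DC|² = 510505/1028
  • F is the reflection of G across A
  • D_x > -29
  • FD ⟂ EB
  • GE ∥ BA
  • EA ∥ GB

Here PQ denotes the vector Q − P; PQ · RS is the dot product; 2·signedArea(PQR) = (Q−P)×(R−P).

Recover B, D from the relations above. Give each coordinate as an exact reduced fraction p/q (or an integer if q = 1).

1. B_x = -8  [GE ∥ BA ∩ EA ∥ GB]
2. B_y = -3  [GE ∥ BA ∩ EA ∥ GB]
   → B = (-8, -3)
3. D_x = -7224/257  [E, B, D are collinear ∩ FD ⟂ EB]
4. D_y = -1094/257  [E, B, D are collinear ∩ FD ⟂ EB]
   → D = (-7224/257, -1094/257)

B = (-8, -3)
D = (-7224/257, -1094/257)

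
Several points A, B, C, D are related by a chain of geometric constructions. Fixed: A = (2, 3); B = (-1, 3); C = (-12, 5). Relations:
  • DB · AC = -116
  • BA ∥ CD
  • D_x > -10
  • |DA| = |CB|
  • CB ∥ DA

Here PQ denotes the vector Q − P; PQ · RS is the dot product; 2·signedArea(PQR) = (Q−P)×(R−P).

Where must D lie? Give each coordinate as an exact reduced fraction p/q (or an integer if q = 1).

D = (-9, 5)

1. D_x = -9  [CB ∥ DA ∩ BA ∥ CD]
2. D_y = 5  [CB ∥ DA ∩ BA ∥ CD]
   → D = (-9, 5)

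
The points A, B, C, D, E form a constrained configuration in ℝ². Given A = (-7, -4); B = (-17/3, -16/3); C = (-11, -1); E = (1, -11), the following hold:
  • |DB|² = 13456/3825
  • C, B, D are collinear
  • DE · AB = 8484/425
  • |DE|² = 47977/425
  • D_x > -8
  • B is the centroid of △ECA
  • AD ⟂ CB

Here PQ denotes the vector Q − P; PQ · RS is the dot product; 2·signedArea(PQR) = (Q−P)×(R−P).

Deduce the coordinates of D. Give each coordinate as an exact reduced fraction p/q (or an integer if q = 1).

1. D_x = -3027/425  [C, B, D are collinear ∩ AD ⟂ CB]
2. D_y = -1764/425  [C, B, D are collinear ∩ AD ⟂ CB]
   → D = (-3027/425, -1764/425)

D = (-3027/425, -1764/425)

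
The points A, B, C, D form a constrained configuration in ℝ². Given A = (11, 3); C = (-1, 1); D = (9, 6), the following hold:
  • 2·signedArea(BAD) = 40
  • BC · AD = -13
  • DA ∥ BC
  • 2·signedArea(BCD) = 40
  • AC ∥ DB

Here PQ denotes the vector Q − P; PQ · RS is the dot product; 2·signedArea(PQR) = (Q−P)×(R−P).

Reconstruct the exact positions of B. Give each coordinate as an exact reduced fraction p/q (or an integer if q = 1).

B = (-3, 4)

1. B_x = -3  [DA ∥ BC ∩ AC ∥ DB]
2. B_y = 4  [DA ∥ BC ∩ AC ∥ DB]
   → B = (-3, 4)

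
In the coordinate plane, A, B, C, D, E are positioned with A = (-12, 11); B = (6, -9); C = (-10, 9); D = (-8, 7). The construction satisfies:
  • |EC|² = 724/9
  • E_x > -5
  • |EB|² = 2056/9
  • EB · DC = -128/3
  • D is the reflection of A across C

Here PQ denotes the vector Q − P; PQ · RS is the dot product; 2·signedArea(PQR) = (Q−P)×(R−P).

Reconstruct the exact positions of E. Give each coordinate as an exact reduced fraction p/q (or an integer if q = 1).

E = (-4, 7/3)

1. E_x = -4  [line 2·x + -2·y + 38/3 = 0 ∩ |EB|² = 2056/9]
2. E_y = 7/3  [line 2·x + -2·y + 38/3 = 0 ∩ |EB|² = 2056/9]
   → E = (-4, 7/3)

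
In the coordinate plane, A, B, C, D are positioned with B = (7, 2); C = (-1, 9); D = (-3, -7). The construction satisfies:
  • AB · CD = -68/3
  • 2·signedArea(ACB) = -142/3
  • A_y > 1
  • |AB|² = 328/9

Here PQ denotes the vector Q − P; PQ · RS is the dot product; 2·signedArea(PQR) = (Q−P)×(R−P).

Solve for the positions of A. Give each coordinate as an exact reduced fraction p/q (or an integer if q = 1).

1. A_x = 1  [AB · CD = -68/3 ∩ 2·signedArea(ACB) = -142/3]
2. A_y = 4/3  [AB · CD = -68/3 ∩ 2·signedArea(ACB) = -142/3]
   → A = (1, 4/3)

A = (1, 4/3)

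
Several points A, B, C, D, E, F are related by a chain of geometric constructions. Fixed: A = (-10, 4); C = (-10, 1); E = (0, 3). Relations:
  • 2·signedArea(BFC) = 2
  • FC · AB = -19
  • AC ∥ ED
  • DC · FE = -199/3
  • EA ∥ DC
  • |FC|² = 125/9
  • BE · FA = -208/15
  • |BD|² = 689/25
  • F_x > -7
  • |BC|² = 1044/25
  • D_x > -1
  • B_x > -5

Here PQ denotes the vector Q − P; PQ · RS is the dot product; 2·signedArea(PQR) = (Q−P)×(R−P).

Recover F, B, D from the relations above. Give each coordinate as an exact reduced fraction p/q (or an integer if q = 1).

1. D_x = 0  [EA ∥ DC ∩ AC ∥ ED]
2. D_y = 0  [EA ∥ DC ∩ AC ∥ ED]
   → D = (0, 0)
3. F_x = -20/3  [line 10·x + -1·y + 208/3 = 0 ∩ |FC|² = 125/9]
4. F_y = 8/3  [line 10·x + -1·y + 208/3 = 0 ∩ |FC|² = 125/9]
   → F = (-20/3, 8/3)
5. B_x = -4  [FC · AB = -19 ∩ 2·signedArea(BFC) = 2]
6. B_y = 17/5  [FC · AB = -19 ∩ 2·signedArea(BFC) = 2]
   → B = (-4, 17/5)

B = (-4, 17/5)
D = (0, 0)
F = (-20/3, 8/3)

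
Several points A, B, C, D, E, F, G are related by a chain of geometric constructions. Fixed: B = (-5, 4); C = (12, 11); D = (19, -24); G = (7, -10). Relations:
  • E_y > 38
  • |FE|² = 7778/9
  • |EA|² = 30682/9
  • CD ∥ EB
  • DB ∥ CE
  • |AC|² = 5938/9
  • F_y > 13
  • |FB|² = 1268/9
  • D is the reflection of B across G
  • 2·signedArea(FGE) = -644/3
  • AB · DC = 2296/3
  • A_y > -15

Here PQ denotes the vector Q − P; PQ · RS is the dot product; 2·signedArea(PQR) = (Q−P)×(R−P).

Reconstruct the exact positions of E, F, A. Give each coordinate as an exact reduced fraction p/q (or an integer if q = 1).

1. E_x = -12  [CD ∥ EB ∩ DB ∥ CE]
2. E_y = 39  [CD ∥ EB ∩ DB ∥ CE]
   → E = (-12, 39)
3. F_x = 7/3  [line -49·x + -19·y + 1103/3 = 0 ∩ |FB|² = 1268/9]
4. F_y = 40/3  [line -49·x + -19·y + 1103/3 = 0 ∩ |FB|² = 1268/9]
   → F = (7/3, 40/3)
5. A_x = 11  [line 7·x + -35·y + -1771/3 = 0 ∩ |EA|² = 30682/9]
6. A_y = -44/3  [line 7·x + -35·y + -1771/3 = 0 ∩ |EA|² = 30682/9]
   → A = (11, -44/3)

A = (11, -44/3)
E = (-12, 39)
F = (7/3, 40/3)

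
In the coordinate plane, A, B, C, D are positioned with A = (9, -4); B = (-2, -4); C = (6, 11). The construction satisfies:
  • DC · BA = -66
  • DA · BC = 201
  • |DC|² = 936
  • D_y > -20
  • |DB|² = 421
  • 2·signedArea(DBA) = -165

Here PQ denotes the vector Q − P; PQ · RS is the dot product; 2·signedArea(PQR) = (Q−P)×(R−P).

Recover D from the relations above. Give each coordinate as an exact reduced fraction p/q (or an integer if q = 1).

1. D_x = 12  [2·signedArea(DBA) = -165 ∩ DC · BA = -66]
2. D_y = -19  [2·signedArea(DBA) = -165 ∩ DC · BA = -66]
   → D = (12, -19)

D = (12, -19)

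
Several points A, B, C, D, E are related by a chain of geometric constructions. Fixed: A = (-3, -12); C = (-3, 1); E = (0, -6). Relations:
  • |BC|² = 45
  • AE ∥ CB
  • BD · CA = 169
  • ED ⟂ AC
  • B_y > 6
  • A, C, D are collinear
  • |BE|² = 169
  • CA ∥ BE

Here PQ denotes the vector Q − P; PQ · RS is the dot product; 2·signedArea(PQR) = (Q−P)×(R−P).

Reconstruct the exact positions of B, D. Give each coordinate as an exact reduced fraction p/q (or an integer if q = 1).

1. B_x = 0  [CA ∥ BE ∩ AE ∥ CB]
2. B_y = 7  [CA ∥ BE ∩ AE ∥ CB]
   → B = (0, 7)
3. D_x = -3  [A, C, D are collinear ∩ ED ⟂ AC]
4. D_y = -6  [A, C, D are collinear ∩ ED ⟂ AC]
   → D = (-3, -6)

B = (0, 7)
D = (-3, -6)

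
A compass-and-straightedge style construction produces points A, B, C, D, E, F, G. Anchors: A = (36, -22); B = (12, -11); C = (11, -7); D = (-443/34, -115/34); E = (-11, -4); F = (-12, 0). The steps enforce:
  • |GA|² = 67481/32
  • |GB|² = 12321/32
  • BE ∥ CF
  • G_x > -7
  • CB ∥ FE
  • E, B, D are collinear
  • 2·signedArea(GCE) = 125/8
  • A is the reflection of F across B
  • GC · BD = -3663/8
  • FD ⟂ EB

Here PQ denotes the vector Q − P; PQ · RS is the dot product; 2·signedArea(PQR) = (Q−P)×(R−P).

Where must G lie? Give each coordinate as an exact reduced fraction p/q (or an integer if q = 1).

G = (-921/136, -719/136)

1. G_x = -921/136  [2·signedArea(GCE) = 125/8 ∩ GC · BD = -3663/8]
2. G_y = -719/136  [2·signedArea(GCE) = 125/8 ∩ GC · BD = -3663/8]
   → G = (-921/136, -719/136)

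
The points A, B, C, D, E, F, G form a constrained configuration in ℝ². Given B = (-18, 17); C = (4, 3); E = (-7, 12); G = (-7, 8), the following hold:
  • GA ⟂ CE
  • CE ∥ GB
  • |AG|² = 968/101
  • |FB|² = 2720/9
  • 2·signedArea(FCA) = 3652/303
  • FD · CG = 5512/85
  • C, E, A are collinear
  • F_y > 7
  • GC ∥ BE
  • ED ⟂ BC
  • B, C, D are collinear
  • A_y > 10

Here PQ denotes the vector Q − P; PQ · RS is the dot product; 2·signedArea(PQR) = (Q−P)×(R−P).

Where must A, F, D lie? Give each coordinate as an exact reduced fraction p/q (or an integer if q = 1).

1. A_x = -509/101  [C, E, A are collinear ∩ GA ⟂ CE]
2. A_y = 1050/101  [C, E, A are collinear ∩ GA ⟂ CE]
   → A = (-509/101, 1050/101)
3. D_x = -672/85  [B, C, D are collinear ∩ ED ⟂ BC]
4. D_y = 899/85  [B, C, D are collinear ∩ ED ⟂ BC]
   → D = (-672/85, 899/85)
5. F_x = -10/3  [FD · CG = 5512/85 ∩ 2·signedArea(FCA) = 3652/303]
6. F_y = 23/3  [FD · CG = 5512/85 ∩ 2·signedArea(FCA) = 3652/303]
   → F = (-10/3, 23/3)

A = (-509/101, 1050/101)
D = (-672/85, 899/85)
F = (-10/3, 23/3)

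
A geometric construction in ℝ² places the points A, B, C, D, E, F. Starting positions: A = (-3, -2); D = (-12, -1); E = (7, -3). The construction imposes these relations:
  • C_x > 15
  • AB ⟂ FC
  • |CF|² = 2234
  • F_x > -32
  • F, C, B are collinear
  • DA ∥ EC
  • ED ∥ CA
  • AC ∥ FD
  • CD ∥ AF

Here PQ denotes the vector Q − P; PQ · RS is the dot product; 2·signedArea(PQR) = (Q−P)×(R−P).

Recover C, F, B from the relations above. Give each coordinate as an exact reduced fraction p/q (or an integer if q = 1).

B = (-6697/2234, -4421/2234)
C = (16, -4)
F = (-31, 1)

1. C_x = 16  [ED ∥ CA ∩ DA ∥ EC]
2. C_y = -4  [ED ∥ CA ∩ DA ∥ EC]
   → C = (16, -4)
3. F_x = -31  [AC ∥ FD ∩ CD ∥ AF]
4. F_y = 1  [AC ∥ FD ∩ CD ∥ AF]
   → F = (-31, 1)
5. B_x = -6697/2234  [F, C, B are collinear ∩ AB ⟂ FC]
6. B_y = -4421/2234  [F, C, B are collinear ∩ AB ⟂ FC]
   → B = (-6697/2234, -4421/2234)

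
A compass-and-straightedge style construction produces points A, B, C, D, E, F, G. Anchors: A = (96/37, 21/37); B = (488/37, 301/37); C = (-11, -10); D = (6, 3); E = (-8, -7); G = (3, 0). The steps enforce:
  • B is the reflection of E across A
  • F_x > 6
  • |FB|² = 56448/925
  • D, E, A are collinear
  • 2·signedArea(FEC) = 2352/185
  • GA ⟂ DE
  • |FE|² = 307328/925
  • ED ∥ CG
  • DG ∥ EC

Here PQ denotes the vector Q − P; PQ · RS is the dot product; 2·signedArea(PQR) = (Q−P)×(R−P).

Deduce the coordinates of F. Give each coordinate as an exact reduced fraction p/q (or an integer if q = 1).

1. F_x = 1264/185  [line 3·x + -3·y + -1797/185 = 0 ∩ |FE|² = 307328/925]
2. F_y = 133/37  [line 3·x + -3·y + -1797/185 = 0 ∩ |FE|² = 307328/925]
   → F = (1264/185, 133/37)

F = (1264/185, 133/37)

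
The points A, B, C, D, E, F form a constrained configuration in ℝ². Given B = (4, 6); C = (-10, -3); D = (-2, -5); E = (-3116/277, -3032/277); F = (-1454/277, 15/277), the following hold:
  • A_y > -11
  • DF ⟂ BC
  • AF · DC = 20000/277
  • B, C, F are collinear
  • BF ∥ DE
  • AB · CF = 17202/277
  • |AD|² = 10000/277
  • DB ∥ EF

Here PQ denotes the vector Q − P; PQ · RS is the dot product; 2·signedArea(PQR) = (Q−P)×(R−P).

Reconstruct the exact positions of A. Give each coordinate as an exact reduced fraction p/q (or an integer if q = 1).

1. A_x = 346/277  [AB · CF = 17202/277 ∩ AF · DC = 20000/277]
2. A_y = -2785/277  [AB · CF = 17202/277 ∩ AF · DC = 20000/277]
   → A = (346/277, -2785/277)

A = (346/277, -2785/277)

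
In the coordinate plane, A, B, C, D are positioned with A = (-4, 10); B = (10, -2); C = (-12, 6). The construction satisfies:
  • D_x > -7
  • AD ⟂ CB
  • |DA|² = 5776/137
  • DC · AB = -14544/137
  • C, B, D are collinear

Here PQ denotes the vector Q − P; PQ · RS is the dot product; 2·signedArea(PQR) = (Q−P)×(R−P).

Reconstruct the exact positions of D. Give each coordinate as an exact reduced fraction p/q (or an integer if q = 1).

1. D_x = -852/137  [C, B, D are collinear ∩ AD ⟂ CB]
2. D_y = 534/137  [C, B, D are collinear ∩ AD ⟂ CB]
   → D = (-852/137, 534/137)

D = (-852/137, 534/137)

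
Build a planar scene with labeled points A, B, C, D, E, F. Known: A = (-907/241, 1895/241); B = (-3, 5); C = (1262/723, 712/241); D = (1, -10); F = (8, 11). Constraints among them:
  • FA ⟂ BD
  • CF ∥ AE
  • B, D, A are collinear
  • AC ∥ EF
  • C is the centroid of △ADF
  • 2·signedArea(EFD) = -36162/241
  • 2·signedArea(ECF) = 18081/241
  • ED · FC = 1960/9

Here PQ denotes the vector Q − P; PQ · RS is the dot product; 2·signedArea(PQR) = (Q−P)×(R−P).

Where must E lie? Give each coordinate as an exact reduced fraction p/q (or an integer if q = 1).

E = (1801/723, 3834/241)

1. E_x = 1801/723  [AC ∥ EF ∩ CF ∥ AE]
2. E_y = 3834/241  [AC ∥ EF ∩ CF ∥ AE]
   → E = (1801/723, 3834/241)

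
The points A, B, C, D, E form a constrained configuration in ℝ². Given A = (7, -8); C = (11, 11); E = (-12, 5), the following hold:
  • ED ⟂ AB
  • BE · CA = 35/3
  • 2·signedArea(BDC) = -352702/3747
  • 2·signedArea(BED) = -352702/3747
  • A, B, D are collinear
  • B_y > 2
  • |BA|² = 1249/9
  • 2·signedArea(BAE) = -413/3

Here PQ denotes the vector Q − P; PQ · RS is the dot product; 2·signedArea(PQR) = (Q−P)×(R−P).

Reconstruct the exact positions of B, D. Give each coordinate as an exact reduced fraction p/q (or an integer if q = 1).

1. B_x = 2  [2·signedArea(BAE) = -413/3 ∩ BE · CA = 35/3]
2. B_y = 8/3  [2·signedArea(BAE) = -413/3 ∩ BE · CA = 35/3]
   → B = (2, 8/3)
3. D_x = -1772/1249  [2·signedArea(BDC) = -352702/3747 ∩ A, B, D are collinear]
4. D_y = 12440/1249  [2·signedArea(BDC) = -352702/3747 ∩ A, B, D are collinear]
   → D = (-1772/1249, 12440/1249)

B = (2, 8/3)
D = (-1772/1249, 12440/1249)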